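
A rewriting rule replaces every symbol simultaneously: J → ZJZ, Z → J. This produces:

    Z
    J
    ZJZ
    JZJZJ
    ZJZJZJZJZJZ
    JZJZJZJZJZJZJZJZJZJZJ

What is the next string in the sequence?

ZJZJZJZJZJZJZJZJZJZJZJZJZJZJZJZJZJZJZJZJZJZ

φ(JZJZJZJZJZJZJZJZJZJZJ) expands symbol-by-symbol to ZJZ J ZJZ J ZJZ J ZJZ J ZJZ J ZJZ J ZJZ J ZJZ J ZJZ J ZJZ J ZJZ; joining the 21 pieces gives the next term.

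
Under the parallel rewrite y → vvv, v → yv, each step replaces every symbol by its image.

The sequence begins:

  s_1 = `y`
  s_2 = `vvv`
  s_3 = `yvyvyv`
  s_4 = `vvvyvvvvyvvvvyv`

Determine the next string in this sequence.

φ(vvvyvvvvyvvvvyv) expands symbol-by-symbol to yv yv yv vvv yv yv yv yv vvv yv yv yv yv vvv yv; joining the 15 pieces gives the next term.

yvyvyvvvvyvyvyvyvvvvyvyvyvyvvvvyv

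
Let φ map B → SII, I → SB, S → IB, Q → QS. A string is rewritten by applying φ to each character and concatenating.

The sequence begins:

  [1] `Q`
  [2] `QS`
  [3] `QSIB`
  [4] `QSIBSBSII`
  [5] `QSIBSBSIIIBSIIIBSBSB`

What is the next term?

Replace each of the 20 characters of QSIBSBSIIIBSIIIBSBSB in place — QS IB SB SII IB SII IB SB SB SB SII IB SB SB SB SII IB SII IB SII — and concatenate.

QSIBSBSIIIBSIIIBSBSBSBSIIIBSBSBSBSIIIBSIIIBSII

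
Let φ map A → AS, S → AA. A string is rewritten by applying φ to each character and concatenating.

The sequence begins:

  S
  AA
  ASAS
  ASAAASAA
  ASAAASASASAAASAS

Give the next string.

ASAAASASASAAASAAASAAASASASAAASAA

Replace each of the 16 characters of ASAAASASASAAASAS in place — AS AA AS AS AS AA AS AA AS AA AS AS AS AA AS AA — and concatenate.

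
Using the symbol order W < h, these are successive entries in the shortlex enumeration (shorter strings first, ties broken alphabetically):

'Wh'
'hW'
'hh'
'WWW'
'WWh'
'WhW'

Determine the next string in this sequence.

Find the rightmost character of WhW below h, bump it to the next letter, and reset everything to its right to W.

Whh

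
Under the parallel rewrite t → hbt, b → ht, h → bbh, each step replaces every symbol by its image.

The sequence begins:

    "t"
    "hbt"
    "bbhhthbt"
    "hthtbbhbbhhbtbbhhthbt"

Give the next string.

bbhhbtbbhhbththtbbhhthtbbhbbhhthbththtbbhbbhhbtbbhhthbt

Replace each of the 21 characters of hthtbbhbbhhbtbbhhthbt in place — bbh hbt bbh hbt ht ht bbh ht ht bbh bbh ht hbt ht ht bbh bbh hbt bbh ht hbt — and concatenate.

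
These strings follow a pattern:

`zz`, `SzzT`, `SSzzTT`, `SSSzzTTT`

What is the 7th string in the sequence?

s(k+1) = S·s(k)·T, so each term gains S as a prefix and T as a suffix.
From SSSzzTTT, 3 further steps: SSSzzTTT → SSSSzzTTTT → SSSSSzzTTTTT → (answer).

SSSSSSzzTTTTTT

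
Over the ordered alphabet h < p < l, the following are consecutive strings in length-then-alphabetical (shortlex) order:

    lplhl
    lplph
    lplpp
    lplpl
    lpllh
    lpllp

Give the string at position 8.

llhhh

Stepping forward 2 times from lpllp: lpllp → lplll, then the target.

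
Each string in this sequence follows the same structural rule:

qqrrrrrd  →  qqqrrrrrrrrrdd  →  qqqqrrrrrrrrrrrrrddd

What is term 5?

Reading off run lengths: q runs 2, 3, 4; r runs 5, 9, 13; d runs 1, 2, 3 — each is linear in n (n = 1, 2, …).
At n = 5 the blocks have lengths 6, 21, 5.

qqqqqqrrrrrrrrrrrrrrrrrrrrrddddd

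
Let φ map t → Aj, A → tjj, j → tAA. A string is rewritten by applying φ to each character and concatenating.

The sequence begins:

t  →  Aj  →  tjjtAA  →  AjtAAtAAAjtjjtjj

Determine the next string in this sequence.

tjjtAAAjtjjtjjAjtjjtjjtjjtAAAjtAAtAAAjtAAtAA

Replace each of the 16 characters of AjtAAtAAAjtjjtjj in place — tjj tAA Aj tjj tjj Aj tjj tjj tjj tAA Aj tAA tAA Aj tAA tAA — and concatenate.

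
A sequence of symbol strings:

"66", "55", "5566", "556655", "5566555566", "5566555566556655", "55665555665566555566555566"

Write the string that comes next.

From term 3 onward, concatenate the last term with the second-to-last: 55·66 = 5566, 5566·55 = 556655, …
The next term joins 55665555665566555566555566 and 5566555566556655.

556655556655665555665555665566555566556655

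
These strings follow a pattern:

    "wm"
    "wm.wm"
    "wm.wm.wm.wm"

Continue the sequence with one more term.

Every step duplicates the string with '.' between the halves.
Doubling wm.wm.wm.wm with '.' between the halves:

wm.wm.wm.wm.wm.wm.wm.wm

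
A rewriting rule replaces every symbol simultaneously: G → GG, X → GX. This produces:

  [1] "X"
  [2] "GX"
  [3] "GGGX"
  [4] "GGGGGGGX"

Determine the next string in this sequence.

Rewriting each symbol of GGGGGGGX: G→GG, G→GG, G→GG, G→GG, G→GG, G→GG, G→GG, X→GX, which concatenates to GG GG GG GG GG GG GG GX.

GGGGGGGGGGGGGGGX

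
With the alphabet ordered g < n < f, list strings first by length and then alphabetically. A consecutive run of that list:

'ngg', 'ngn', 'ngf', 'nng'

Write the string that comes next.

Find the rightmost character of nng below f, bump it to the next letter, and reset everything to its right to g.

nnn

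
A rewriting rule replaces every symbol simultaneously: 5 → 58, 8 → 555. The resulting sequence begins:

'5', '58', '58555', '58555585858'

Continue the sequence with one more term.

58555585858585555855558555

Expanding 58555585858: 5→58, 8→555, 5→58, 5→58, 5→58, 5→58, 8→555, 5→58, 8→555, 5→58, 8→555. Concatenated: 58 555 58 58 58 58 555 58 555 58 555.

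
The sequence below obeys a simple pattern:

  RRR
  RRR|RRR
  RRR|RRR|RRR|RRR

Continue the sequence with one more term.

Every step duplicates the string with '|' between the halves.
Doubling RRR|RRR|RRR|RRR with '|' between the halves:

RRR|RRR|RRR|RRR|RRR|RRR|RRR|RRR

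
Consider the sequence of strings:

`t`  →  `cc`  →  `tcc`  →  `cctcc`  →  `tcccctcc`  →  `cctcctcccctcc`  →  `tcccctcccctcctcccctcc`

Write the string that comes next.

This is a Fibonacci-style word recurrence s(k) = s(k−2)·s(k−1): e.g. t·cc = tcc.
The next term joins cctcctcccctcc and tcccctcccctcctcccctcc.

cctcctcccctcctcccctcccctcctcccctcc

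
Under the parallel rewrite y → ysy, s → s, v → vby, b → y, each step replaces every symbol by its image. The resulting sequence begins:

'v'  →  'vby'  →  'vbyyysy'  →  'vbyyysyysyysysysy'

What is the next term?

Applying the rule to each of the 17 symbols of vbyyysyysyysysysy gives the pieces vby y ysy ysy ysy s ysy ysy s ysy ysy s ysy s ysy s ysy, which concatenate to the answer.

vbyyysyysyysysysyysysysyysysysysysysysy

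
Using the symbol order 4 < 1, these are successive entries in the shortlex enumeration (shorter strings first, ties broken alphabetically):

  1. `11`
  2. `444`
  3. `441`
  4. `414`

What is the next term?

Find the rightmost character of 414 below 1, bump it to the next letter, and reset everything to its right to 4.

411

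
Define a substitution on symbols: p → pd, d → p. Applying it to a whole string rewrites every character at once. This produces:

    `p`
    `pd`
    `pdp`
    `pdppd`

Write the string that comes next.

pdppdpdp

Rewriting each symbol of pdppd: p→pd, d→p, p→pd, p→pd, d→p, which concatenates to pd p pd pd p.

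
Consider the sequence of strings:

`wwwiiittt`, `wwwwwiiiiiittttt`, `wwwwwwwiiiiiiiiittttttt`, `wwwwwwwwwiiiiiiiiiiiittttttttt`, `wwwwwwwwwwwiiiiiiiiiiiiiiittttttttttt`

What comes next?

wwwwwwwwwwwwwiiiiiiiiiiiiiiiiiittttttttttttt

Reading off run lengths: w runs 3, 5, 7, 9, 11; i runs 3, 6, 9, 12, 15; t runs 3, 5, 7, 9, 11 — each is linear in n (n = 1, 2, …).
Setting n = 6 gives 13, 18, 13 characters in each block.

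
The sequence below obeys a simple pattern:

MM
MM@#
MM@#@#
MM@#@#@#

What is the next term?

MM@#@#@#@#

Each term is the previous one with @# appended.
So the next term is MM@#@#@#·@#.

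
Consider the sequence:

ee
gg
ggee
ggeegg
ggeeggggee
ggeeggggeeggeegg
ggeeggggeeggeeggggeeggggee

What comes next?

This is a Fibonacci-style word recurrence s(k) = s(k−1)·s(k−2): e.g. gg·ee = ggee.
The next term joins ggeeggggeeggeeggggeeggggee and ggeeggggeeggeegg.

ggeeggggeeggeeggggeeggggeeggeeggggeeggeegg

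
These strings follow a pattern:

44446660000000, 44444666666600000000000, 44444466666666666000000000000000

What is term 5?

The n-th term is n+3 4's then 4n-1 6's then 4n+3 0's (n = 1, 2, …).
At n = 5 the blocks have lengths 8, 19, 23.

44444444666666666666666666600000000000000000000000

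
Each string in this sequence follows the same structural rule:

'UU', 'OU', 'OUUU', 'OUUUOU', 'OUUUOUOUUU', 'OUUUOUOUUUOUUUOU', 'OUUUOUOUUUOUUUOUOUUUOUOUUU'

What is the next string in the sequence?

OUUUOUOUUUOUUUOUOUUUOUOUUUOUUUOUOUUUOUUUOU

From term 3 onward, concatenate the last term with the second-to-last: OU·UU = OUUU, OUUU·OU = OUUUOU, …
The next term joins OUUUOUOUUUOUUUOUOUUUOUOUUU and OUUUOUOUUUOUUUOU.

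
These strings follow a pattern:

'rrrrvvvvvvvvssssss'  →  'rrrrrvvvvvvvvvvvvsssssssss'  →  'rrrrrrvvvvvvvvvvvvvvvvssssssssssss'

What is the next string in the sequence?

rrrrrrrvvvvvvvvvvvvvvvvvvvvsssssssssssssss

The n-th term is n+2 r's then 4n v's then 3n s's, where the shown terms are n = 2, 3, 4.
For the next term, n = 5, so the run lengths are 7, 20, 15.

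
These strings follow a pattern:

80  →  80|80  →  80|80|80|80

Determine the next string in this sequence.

Each string is two copies of the previous one joined by '|'.
One more doubling of 80|80|80|80 gives the answer.

80|80|80|80|80|80|80|80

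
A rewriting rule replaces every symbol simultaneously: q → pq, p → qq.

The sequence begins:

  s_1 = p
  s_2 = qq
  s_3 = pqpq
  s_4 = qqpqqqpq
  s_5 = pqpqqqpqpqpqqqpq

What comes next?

Rewriting the 16 symbols of pqpqqqpqpqpqqqpq one by one yields qq pq qq pq pq pq qq pq qq pq qq pq pq pq qq pq; concatenated:

qqpqqqpqpqpqqqpqqqpqqqpqpqpqqqpq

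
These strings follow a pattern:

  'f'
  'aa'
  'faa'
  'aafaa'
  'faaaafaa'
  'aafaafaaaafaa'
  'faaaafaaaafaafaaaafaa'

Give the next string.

aafaafaaaafaafaaaafaaaafaafaaaafaa

From term 3 onward, concatenate the second-to-last term with the last: f·aa = faa, aa·faa = aafaa, …
So term 8 is aafaafaaaafaa·faaaafaaaafaafaaaafaa.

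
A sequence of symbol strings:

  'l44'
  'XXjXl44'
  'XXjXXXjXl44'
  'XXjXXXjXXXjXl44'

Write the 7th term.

XXjXXXjXXXjXXXjXXXjXXXjXl44

The strings grow by a fixed prefix XXjX each time.
From XXjXXXjXXXjXl44, 3 further steps: XXjXXXjXXXjXl44 → XXjXXXjXXXjXXXjXl44 → XXjXXXjXXXjXXXjXXXjXl44 → (answer).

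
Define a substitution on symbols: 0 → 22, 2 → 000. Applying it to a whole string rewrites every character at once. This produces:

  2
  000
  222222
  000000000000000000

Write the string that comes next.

Rewriting the 18 symbols of 000000000000000000 one by one yields 22 22 22 22 22 22 22 22 22 22 22 22 22 22 22 22 22 22; concatenated:

222222222222222222222222222222222222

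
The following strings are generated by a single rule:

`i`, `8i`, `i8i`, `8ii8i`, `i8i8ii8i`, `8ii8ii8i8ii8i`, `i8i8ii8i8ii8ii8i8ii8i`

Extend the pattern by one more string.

This is a Fibonacci-style word recurrence s(k) = s(k−2)·s(k−1): e.g. i·8i = i8i.
So term 8 is 8ii8ii8i8ii8i·i8i8ii8i8ii8ii8i8ii8i.

8ii8ii8i8ii8ii8i8ii8i8ii8ii8i8ii8i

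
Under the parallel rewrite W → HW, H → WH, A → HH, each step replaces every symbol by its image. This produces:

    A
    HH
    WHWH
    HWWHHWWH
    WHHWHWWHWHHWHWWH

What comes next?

φ(WHHWHWWHWHHWHWWH) expands symbol-by-symbol to HW WH WH HW WH HW HW WH HW WH WH HW WH HW HW WH; joining the 16 pieces gives the next term.

HWWHWHHWWHHWHWWHHWWHWHHWWHHWHWWH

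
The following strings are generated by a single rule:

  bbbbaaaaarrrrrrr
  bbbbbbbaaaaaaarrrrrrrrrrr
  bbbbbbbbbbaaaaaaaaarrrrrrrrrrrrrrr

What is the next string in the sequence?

Reading off run lengths: b runs 4, 7, 10; a runs 5, 7, 9; r runs 7, 11, 15 — each is linear in n, where the shown terms are n = 2, 3, 4.
Setting n = 5 gives 13, 11, 19 characters in each block.

bbbbbbbbbbbbbaaaaaaaaaaarrrrrrrrrrrrrrrrrrr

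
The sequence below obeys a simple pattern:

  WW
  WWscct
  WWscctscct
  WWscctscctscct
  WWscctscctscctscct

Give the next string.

Every step adds scct to the end: s(k+1) = s(k)·scct.
So the next term is WWscctscctscctscct·scct.

WWscctscctscctscctscct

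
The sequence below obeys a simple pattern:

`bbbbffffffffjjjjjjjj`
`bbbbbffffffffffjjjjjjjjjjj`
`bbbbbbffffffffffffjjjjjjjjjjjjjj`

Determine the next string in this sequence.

bbbbbbbffffffffffffffjjjjjjjjjjjjjjjjj

Each string has the form b^{n+1} f^{2n+2} j^{3n-1}, where the shown terms are n = 3, 4, 5.
Setting n = 6 gives 7, 14, 17 characters in each block.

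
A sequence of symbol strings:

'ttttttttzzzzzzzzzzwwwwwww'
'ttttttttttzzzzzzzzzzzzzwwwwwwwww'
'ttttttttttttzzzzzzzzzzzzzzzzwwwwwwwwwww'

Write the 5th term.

ttttttttttttttttzzzzzzzzzzzzzzzzzzzzzzwwwwwwwwwwwwwww

Each string has the form t^{2n+2} z^{3n+1} w^{2n+1}, where the shown terms are n = 3, 4, 5.
Setting n = 7 gives 16, 22, 15 characters in each block.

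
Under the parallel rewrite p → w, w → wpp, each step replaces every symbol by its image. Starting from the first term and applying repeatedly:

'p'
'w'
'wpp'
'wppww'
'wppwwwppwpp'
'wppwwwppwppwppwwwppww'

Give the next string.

wppwwwppwppwppwwwppwwwppwwwppwppwppwwwppwpp

φ(wppwwwppwppwppwwwppww) expands symbol-by-symbol to wpp w w wpp wpp wpp w w wpp w w wpp w w wpp wpp wpp w w wpp wpp; joining the 21 pieces gives the next term.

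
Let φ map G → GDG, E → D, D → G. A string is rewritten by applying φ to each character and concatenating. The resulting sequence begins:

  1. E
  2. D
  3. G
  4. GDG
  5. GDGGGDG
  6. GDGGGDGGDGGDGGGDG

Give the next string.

Rewriting the 17 symbols of GDGGGDGGDGGDGGGDG one by one yields GDG G GDG GDG GDG G GDG GDG G GDG GDG G GDG GDG GDG G GDG; concatenated:

GDGGGDGGDGGDGGGDGGDGGGDGGDGGGDGGDGGDGGGDG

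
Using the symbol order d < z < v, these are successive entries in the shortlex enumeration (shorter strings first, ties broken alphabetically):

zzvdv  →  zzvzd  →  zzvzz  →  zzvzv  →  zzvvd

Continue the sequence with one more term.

zzvvz

Treat zzvvd as a base-3 numeral over the given alphabet and add one, carrying through any trailing v's.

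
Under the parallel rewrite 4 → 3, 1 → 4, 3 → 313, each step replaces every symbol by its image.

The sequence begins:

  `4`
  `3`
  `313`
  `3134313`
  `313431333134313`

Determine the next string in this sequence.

313431333134313313313431333134313

Applying the rule to each of the 15 symbols of 313431333134313 gives the pieces 313 4 313 3 313 4 313 313 313 4 313 3 313 4 313, which concatenate to the answer.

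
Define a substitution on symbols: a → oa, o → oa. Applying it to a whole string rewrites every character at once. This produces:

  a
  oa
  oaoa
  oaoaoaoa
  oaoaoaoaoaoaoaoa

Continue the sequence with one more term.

oaoaoaoaoaoaoaoaoaoaoaoaoaoaoaoa

φ(oaoaoaoaoaoaoaoa) expands symbol-by-symbol to oa oa oa oa oa oa oa oa oa oa oa oa oa oa oa oa; joining the 16 pieces gives the next term.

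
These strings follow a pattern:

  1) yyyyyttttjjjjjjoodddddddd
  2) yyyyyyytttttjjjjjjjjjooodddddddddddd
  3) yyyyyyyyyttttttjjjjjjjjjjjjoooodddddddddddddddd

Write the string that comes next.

Reading off run lengths: y runs 5, 7, 9; t runs 4, 5, 6; j runs 6, 9, 12; o runs 2, 3, 4; d runs 8, 12, 16 — each is linear in n, where the shown terms are n = 2, 3, 4.
For the next term, n = 5, so the run lengths are 11, 7, 15, 5, 20.

yyyyyyyyyyytttttttjjjjjjjjjjjjjjjooooodddddddddddddddddddd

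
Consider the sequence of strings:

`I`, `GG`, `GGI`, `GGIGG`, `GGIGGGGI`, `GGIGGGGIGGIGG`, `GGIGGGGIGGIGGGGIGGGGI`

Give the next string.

From term 3 onward, concatenate the last term with the second-to-last: GG·I = GGI, GGI·GG = GGIGG, …
So term 8 is GGIGGGGIGGIGGGGIGGGGI·GGIGGGGIGGIGG.

GGIGGGGIGGIGGGGIGGGGIGGIGGGGIGGIGG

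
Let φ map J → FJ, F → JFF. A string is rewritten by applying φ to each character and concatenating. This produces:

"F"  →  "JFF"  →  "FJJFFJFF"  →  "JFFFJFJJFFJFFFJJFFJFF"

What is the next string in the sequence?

φ(JFFFJFJJFFJFFFJJFFJFF) expands symbol-by-symbol to FJ JFF JFF JFF FJ JFF FJ FJ JFF JFF FJ JFF JFF JFF FJ FJ JFF JFF FJ JFF JFF; joining the 21 pieces gives the next term.

FJJFFJFFJFFFJJFFFJFJJFFJFFFJJFFJFFJFFFJFJJFFJFFFJJFFJFF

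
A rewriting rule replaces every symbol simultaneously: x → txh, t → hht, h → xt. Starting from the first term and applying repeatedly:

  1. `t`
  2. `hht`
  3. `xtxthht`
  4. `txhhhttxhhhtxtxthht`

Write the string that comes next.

hhttxhxtxtxthhthhttxhxtxtxthhttxhhhttxhhhtxtxthht

Applying the rule to each of the 19 symbols of txhhhttxhhhtxtxthht gives the pieces hht txh xt xt xt hht hht txh xt xt xt hht txh hht txh hht xt xt hht, which concatenate to the answer.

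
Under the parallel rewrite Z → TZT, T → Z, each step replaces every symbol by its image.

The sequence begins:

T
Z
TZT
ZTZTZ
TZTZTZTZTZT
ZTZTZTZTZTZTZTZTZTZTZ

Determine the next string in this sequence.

Rewriting the 21 symbols of ZTZTZTZTZTZTZTZTZTZTZ one by one yields TZT Z TZT Z TZT Z TZT Z TZT Z TZT Z TZT Z TZT Z TZT Z TZT Z TZT; concatenated:

TZTZTZTZTZTZTZTZTZTZTZTZTZTZTZTZTZTZTZTZTZT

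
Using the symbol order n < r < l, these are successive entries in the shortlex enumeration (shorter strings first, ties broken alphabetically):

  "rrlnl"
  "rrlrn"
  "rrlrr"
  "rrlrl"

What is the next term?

Find the rightmost character of rrlrl below l, bump it to the next letter, and reset everything to its right to n.

rrlln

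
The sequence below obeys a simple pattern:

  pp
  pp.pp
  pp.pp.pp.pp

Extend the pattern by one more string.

Each string is two copies of the previous one joined by '.'.
One more doubling of pp.pp.pp.pp gives the answer.

pp.pp.pp.pp.pp.pp.pp.pp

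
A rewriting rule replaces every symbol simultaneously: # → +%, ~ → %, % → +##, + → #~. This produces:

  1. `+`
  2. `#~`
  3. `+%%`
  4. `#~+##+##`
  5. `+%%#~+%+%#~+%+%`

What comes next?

#~+##+##+%%#~+###~+##+%%#~+###~+##

Replace each of the 15 characters of +%%#~+%+%#~+%+% in place — #~ +## +## +% % #~ +## #~ +## +% % #~ +## #~ +## — and concatenate.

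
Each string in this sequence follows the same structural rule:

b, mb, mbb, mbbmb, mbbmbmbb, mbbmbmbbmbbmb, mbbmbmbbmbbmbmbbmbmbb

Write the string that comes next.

This is a Fibonacci-style word recurrence s(k) = s(k−1)·s(k−2): e.g. mb·b = mbb.
Continuing: mbbmbmbbmbbmbmbbmbmbb · mbbmbmbbmbbmb gives term 8.

mbbmbmbbmbbmbmbbmbmbbmbbmbmbbmbbmb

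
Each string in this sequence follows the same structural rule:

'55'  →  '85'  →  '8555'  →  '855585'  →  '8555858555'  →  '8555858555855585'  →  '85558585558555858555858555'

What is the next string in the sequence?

855585855585558585558585558555858555855585

Each term (from the third on) is the previous term followed by the one before it: term 3 = 85·55 = 8555.
Continuing: 85558585558555858555858555 · 8555858555855585 gives term 8.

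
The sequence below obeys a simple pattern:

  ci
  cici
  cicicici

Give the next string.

Every step duplicates the string.
Doubling cicicici:

cicicicicicicici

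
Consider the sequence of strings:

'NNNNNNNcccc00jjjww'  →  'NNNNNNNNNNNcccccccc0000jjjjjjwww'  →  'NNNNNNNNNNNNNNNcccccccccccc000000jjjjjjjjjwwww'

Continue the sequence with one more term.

NNNNNNNNNNNNNNNNNNNcccccccccccccccc00000000jjjjjjjjjjjjwwwww

Term n consists of 4n+3 N's, followed by 4n c's, followed by 2n 0's, followed by 3n j's, followed by n+1 w's (n = 1, 2, …).
At n = 4 the blocks have lengths 19, 16, 8, 12, 5.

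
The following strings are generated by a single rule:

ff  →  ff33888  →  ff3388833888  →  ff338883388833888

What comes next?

Each term is the previous one with 33888 appended.
Applying this once more to ff338883388833888:

ff33888338883388833888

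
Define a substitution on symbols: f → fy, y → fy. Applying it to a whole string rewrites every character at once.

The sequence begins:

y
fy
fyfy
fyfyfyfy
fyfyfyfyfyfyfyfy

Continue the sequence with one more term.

Rewriting the 16 symbols of fyfyfyfyfyfyfyfy one by one yields fy fy fy fy fy fy fy fy fy fy fy fy fy fy fy fy; concatenated:

fyfyfyfyfyfyfyfyfyfyfyfyfyfyfyfy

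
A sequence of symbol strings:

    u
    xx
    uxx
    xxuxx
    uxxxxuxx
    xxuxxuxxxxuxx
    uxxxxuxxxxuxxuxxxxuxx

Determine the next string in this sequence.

This is a Fibonacci-style word recurrence s(k) = s(k−2)·s(k−1): e.g. u·xx = uxx.
The next term joins xxuxxuxxxxuxx and uxxxxuxxxxuxxuxxxxuxx.

xxuxxuxxxxuxxuxxxxuxxxxuxxuxxxxuxx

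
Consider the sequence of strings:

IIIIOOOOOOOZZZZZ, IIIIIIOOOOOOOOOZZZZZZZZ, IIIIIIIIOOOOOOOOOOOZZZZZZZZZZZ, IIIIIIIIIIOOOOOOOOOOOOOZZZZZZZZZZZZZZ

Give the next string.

IIIIIIIIIIIIOOOOOOOOOOOOOOOZZZZZZZZZZZZZZZZZ

The n-th term is 2n I's then 2n+3 O's then 3n-1 Z's, where the shown terms are n = 2, 3, 4, 5.
Setting n = 6 gives 12, 15, 17 characters in each block.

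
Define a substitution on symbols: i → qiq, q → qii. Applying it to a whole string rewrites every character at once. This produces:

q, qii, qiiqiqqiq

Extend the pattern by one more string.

qiiqiqqiqqiiqiqqiiqiiqiqqii

Expanding qiiqiqqiq: q→qii, i→qiq, i→qiq, q→qii, i→qiq, q→qii, q→qii, i→qiq, q→qii. Concatenated: qii qiq qiq qii qiq qii qii qiq qii.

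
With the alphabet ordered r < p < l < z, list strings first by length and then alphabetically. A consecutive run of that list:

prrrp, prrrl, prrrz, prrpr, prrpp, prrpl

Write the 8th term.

prrlr

Advancing 2 positions from prrpl through prrpl → prrpz reaches term 8.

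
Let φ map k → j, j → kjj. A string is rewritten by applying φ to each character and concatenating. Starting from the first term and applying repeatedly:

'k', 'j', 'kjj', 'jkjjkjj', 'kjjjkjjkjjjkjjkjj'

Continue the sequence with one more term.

Applying the rule to each of the 17 symbols of kjjjkjjkjjjkjjkjj gives the pieces j kjj kjj kjj j kjj kjj j kjj kjj kjj j kjj kjj j kjj kjj, which concatenate to the answer.

jkjjkjjkjjjkjjkjjjkjjkjjkjjjkjjkjjjkjjkjj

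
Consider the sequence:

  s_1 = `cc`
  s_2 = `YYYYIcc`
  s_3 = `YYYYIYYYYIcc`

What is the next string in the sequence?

YYYYIYYYYIYYYYIcc

The strings grow by a fixed prefix YYYYI each time.
One more step from YYYYIYYYYIcc gives the answer.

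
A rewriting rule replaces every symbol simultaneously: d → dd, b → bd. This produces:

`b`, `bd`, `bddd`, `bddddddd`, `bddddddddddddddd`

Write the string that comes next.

Applying the rule to each of the 16 symbols of bddddddddddddddd gives the pieces bd dd dd dd dd dd dd dd dd dd dd dd dd dd dd dd, which concatenate to the answer.

bddddddddddddddddddddddddddddddd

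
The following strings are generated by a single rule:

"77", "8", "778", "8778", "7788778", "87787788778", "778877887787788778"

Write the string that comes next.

87787788778778877887787788778

Each term (from the third on) is the two preceding terms concatenated in order: term 3 = 77·8 = 778.
Continuing: 87787788778 · 778877887787788778 gives term 8.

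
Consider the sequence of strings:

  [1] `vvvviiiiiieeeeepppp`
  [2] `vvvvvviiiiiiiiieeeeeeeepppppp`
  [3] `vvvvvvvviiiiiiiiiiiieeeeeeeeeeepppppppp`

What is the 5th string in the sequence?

Term n consists of 2n v's, followed by 3n i's, followed by 3n-1 e's, followed by 2n p's, where the shown terms are n = 2, 3, 4.
For term 5, n = 6, so the run lengths are 12, 18, 17, 12.

vvvvvvvvvvvviiiiiiiiiiiiiiiiiieeeeeeeeeeeeeeeeepppppppppppp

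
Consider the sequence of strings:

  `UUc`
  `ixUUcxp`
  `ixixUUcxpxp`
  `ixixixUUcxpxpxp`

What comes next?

Each term wraps the previous one in ix on the left and xp on the right.
Applying this once more to ixixixUUcxpxpxp:

ixixixixUUcxpxpxpxp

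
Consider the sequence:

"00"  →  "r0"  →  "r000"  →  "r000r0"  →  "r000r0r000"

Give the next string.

r000r0r000r000r0

Each term (from the third on) is the previous term followed by the one before it: term 3 = r0·00 = r000.
Continuing: r000r0r000 · r000r0 gives term 6.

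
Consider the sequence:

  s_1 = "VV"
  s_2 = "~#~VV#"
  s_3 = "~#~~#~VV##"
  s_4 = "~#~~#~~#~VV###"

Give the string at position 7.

~#~~#~~#~~#~~#~~#~VV######

s(k+1) = ~#~·s(k)·#, so each term gains ~#~ as a prefix and # as a suffix.
From ~#~~#~~#~VV###, 3 further steps: ~#~~#~~#~VV### → ~#~~#~~#~~#~VV#### → ~#~~#~~#~~#~~#~VV##### → (answer).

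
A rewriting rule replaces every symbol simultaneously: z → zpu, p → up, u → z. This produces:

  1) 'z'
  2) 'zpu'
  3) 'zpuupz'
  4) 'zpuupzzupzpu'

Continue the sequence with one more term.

Expanding zpuupzzupzpu: z→zpu, p→up, u→z, u→z, p→up, z→zpu, z→zpu, u→z, p→up, z→zpu, p→up, u→z. Concatenated: zpu up z z up zpu zpu z up zpu up z.

zpuupzzupzpuzpuzupzpuupz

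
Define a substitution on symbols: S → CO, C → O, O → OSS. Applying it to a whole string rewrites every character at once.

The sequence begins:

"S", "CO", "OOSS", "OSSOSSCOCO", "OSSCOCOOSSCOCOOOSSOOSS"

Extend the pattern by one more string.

Replace each of the 22 characters of OSSCOCOOSSCOCOOOSSOOSS in place — OSS CO CO O OSS O OSS OSS CO CO O OSS O OSS OSS OSS CO CO OSS OSS CO CO — and concatenate.

OSSCOCOOOSSOOSSOSSCOCOOOSSOOSSOSSOSSCOCOOSSOSSCOCO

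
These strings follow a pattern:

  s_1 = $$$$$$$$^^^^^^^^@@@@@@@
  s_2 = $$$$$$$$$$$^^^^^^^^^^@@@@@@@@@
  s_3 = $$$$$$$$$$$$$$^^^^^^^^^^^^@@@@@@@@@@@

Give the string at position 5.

$$$$$$$$$$$$$$$$$$$$^^^^^^^^^^^^^^^^@@@@@@@@@@@@@@@

The n-th term is 3n-1 $'s then 2n+2 ^'s then 2n+1 @'s, where the shown terms are n = 3, 4, 5.
Setting n = 7 gives 20, 16, 15 characters in each block.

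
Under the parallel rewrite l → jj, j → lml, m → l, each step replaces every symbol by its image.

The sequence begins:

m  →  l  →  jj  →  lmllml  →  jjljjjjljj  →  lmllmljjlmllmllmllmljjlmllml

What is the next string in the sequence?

Rewriting the 28 symbols of lmllmljjlmllmllmllmljjlmllml one by one yields jj l jj jj l jj lml lml jj l jj jj l jj jj l jj jj l jj lml lml jj l jj jj l jj; concatenated:

jjljjjjljjlmllmljjljjjjljjjjljjjjljjlmllmljjljjjjljj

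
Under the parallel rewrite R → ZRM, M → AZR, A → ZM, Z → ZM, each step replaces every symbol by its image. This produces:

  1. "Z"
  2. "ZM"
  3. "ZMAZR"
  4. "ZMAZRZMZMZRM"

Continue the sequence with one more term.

ZMAZRZMZMZRMZMAZRZMAZRZMZRMAZR

Apply φ to ZMAZRZMZMZRM symbol by symbol: Z→ZM, M→AZR, A→ZM, Z→ZM, R→ZRM, Z→ZM, M→AZR, Z→ZM, M→AZR, Z→ZM, R→ZRM, M→AZR; joined: ZM AZR ZM ZM ZRM ZM AZR ZM AZR ZM ZRM AZR.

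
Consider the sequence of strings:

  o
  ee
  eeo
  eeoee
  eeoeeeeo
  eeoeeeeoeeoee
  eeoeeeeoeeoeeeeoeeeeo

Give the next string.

eeoeeeeoeeoeeeeoeeeeoeeoeeeeoeeoee

This is a Fibonacci-style word recurrence s(k) = s(k−1)·s(k−2): e.g. ee·o = eeo.
So term 8 is eeoeeeeoeeoeeeeoeeeeo·eeoeeeeoeeoee.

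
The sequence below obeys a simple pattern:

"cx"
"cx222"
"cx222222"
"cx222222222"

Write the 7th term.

cx222222222222222222

Each term is the previous one with 222 appended.
From cx222222222, 3 further steps: cx222222222 → cx222222222222 → cx222222222222222 → (answer).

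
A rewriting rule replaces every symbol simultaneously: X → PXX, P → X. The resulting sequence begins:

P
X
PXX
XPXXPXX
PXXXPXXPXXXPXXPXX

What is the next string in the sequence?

Rewriting the 17 symbols of PXXXPXXPXXXPXXPXX one by one yields X PXX PXX PXX X PXX PXX X PXX PXX PXX X PXX PXX X PXX PXX; concatenated:

XPXXPXXPXXXPXXPXXXPXXPXXPXXXPXXPXXXPXXPXX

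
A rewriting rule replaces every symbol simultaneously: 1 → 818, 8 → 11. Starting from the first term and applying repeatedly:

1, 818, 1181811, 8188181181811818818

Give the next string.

Replace each of the 19 characters of 8188181181811818818 in place — 11 818 11 11 818 11 818 818 11 818 11 818 818 11 818 11 11 818 11 — and concatenate.

11818111181811818818118181181881811818111181811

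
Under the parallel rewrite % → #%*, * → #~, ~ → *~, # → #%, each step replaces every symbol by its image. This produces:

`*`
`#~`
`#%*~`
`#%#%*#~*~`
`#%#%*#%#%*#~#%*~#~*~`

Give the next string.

Replace each of the 20 characters of #%#%*#%#%*#~#%*~#~*~ in place — #% #%* #% #%* #~ #% #%* #% #%* #~ #% *~ #% #%* #~ *~ #% *~ #~ *~ — and concatenate.

#%#%*#%#%*#~#%#%*#%#%*#~#%*~#%#%*#~*~#%*~#~*~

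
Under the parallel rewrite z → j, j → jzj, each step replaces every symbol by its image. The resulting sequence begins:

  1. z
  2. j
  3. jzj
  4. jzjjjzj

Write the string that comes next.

jzjjjzjjzjjzjjjzj

Expanding jzjjjzj: j→jzj, z→j, j→jzj, j→jzj, j→jzj, z→j, j→jzj. Concatenated: jzj j jzj jzj jzj j jzj.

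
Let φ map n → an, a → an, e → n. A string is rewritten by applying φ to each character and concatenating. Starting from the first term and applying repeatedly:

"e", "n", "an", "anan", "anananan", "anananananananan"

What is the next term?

Rewriting the 16 symbols of anananananananan one by one yields an an an an an an an an an an an an an an an an; concatenated:

anananananananananananananananan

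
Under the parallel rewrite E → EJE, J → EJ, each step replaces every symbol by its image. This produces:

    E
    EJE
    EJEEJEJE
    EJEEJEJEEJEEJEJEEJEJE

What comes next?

Rewriting the 21 symbols of EJEEJEJEEJEEJEJEEJEJE one by one yields EJE EJ EJE EJE EJ EJE EJ EJE EJE EJ EJE EJE EJ EJE EJ EJE EJE EJ EJE EJ EJE; concatenated:

EJEEJEJEEJEEJEJEEJEJEEJEEJEJEEJEEJEJEEJEJEEJEEJEJEEJEJE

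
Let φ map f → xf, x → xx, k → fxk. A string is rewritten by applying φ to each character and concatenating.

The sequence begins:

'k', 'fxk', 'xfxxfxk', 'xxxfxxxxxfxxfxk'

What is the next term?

Applying the rule to each of the 15 symbols of xxxfxxxxxfxxfxk gives the pieces xx xx xx xf xx xx xx xx xx xf xx xx xf xx fxk, which concatenate to the answer.

xxxxxxxfxxxxxxxxxxxfxxxxxfxxfxk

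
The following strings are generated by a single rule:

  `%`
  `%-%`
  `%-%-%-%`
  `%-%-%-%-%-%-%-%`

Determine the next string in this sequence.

%-%-%-%-%-%-%-%-%-%-%-%-%-%-%-%

Every step duplicates the string with '-' between the halves.
One more doubling of %-%-%-%-%-%-%-% gives the answer.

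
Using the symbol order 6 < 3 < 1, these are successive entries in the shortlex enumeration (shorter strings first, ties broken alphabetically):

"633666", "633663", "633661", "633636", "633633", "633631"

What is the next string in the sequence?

Treat 633631 as a base-3 numeral over the given alphabet and add one, carrying through any trailing 1's.

633616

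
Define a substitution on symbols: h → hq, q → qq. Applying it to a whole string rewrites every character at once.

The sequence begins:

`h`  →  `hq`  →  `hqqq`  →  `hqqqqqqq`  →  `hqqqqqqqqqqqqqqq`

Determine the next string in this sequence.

φ(hqqqqqqqqqqqqqqq) expands symbol-by-symbol to hq qq qq qq qq qq qq qq qq qq qq qq qq qq qq qq; joining the 16 pieces gives the next term.

hqqqqqqqqqqqqqqqqqqqqqqqqqqqqqqq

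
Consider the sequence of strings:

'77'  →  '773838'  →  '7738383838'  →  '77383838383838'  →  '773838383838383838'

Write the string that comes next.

7738383838383838383838

Every step adds 3838 to the end: s(k+1) = s(k)·3838.
One more step from 773838383838383838 gives the answer.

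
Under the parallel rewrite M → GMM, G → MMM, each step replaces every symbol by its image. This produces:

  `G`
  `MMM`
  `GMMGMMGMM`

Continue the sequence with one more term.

Apply φ to GMMGMMGMM symbol by symbol: G→MMM, M→GMM, M→GMM, G→MMM, M→GMM, M→GMM, G→MMM, M→GMM, M→GMM; joined: MMM GMM GMM MMM GMM GMM MMM GMM GMM.

MMMGMMGMMMMMGMMGMMMMMGMMGMM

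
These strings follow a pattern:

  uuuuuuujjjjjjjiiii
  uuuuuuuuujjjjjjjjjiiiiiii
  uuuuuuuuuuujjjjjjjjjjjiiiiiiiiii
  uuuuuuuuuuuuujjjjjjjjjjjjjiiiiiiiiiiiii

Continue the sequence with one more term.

uuuuuuuuuuuuuuujjjjjjjjjjjjjjjiiiiiiiiiiiiiiii

Each string has the form u^{2n+3} j^{2n+3} i^{3n-2}, where the shown terms are n = 2, 3, 4, 5.
At n = 6 the blocks have lengths 15, 15, 16.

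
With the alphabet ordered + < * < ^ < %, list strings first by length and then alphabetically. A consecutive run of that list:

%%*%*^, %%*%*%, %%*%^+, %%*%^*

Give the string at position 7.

Continuing the enumeration 3 steps past %%*%^*: %%*%^* → %%*%^^ → %%*%^% → (answer).

%%*%%+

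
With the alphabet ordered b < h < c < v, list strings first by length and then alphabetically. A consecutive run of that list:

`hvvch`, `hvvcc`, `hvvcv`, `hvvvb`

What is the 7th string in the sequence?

hvvvv

Continuing the enumeration 3 steps past hvvvb: hvvvb → hvvvh → hvvvc → (answer).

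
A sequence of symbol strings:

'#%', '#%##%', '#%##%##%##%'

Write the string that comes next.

s(k+1) = s(k)·#·s(k) — each term doubles the last with '#' between the halves.
So the next term is two copies of #%##%##%##% with '#' between the halves.

#%##%##%##%##%##%##%##%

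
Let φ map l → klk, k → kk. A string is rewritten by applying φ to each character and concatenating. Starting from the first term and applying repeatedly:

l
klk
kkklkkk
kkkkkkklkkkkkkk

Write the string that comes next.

kkkkkkkkkkkkkkklkkkkkkkkkkkkkkk

φ(kkkkkkklkkkkkkk) expands symbol-by-symbol to kk kk kk kk kk kk kk klk kk kk kk kk kk kk kk; joining the 15 pieces gives the next term.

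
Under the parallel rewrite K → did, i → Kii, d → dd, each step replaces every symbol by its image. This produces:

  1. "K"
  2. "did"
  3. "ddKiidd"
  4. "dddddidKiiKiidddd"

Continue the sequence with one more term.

Rewriting the 17 symbols of dddddidKiiKiidddd one by one yields dd dd dd dd dd Kii dd did Kii Kii did Kii Kii dd dd dd dd; concatenated:

ddddddddddKiidddidKiiKiididKiiKiidddddddd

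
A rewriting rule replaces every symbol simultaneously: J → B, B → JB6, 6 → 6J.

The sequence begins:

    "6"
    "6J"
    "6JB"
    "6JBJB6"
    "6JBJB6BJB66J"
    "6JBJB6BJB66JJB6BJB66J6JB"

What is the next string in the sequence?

Applying the rule to each of the 24 symbols of 6JBJB6BJB66JJB6BJB66J6JB gives the pieces 6J B JB6 B JB6 6J JB6 B JB6 6J 6J B B JB6 6J JB6 B JB6 6J 6J B 6J B JB6, which concatenate to the answer.

6JBJB6BJB66JJB6BJB66J6JBBJB66JJB6BJB66J6JB6JBJB6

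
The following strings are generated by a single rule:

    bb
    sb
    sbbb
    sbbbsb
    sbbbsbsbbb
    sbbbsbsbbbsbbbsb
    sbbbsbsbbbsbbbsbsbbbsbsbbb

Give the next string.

This is a Fibonacci-style word recurrence s(k) = s(k−1)·s(k−2): e.g. sb·bb = sbbb.
The next term joins sbbbsbsbbbsbbbsbsbbbsbsbbb and sbbbsbsbbbsbbbsb.

sbbbsbsbbbsbbbsbsbbbsbsbbbsbbbsbsbbbsbbbsb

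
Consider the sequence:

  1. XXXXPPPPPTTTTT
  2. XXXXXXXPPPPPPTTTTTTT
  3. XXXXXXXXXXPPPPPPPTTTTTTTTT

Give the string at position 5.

The n-th term is 3n-2 X's then n+3 P's then 2n+1 T's, where the shown terms are n = 2, 3, 4.
Setting n = 6 gives 16, 9, 13 characters in each block.

XXXXXXXXXXXXXXXXPPPPPPPPPTTTTTTTTTTTTT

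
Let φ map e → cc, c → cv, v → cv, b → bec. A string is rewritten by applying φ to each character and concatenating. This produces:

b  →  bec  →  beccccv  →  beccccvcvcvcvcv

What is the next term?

beccccvcvcvcvcvcvcvcvcvcvcvcvcv

Replace each of the 15 characters of beccccvcvcvcvcv in place — bec cc cv cv cv cv cv cv cv cv cv cv cv cv cv — and concatenate.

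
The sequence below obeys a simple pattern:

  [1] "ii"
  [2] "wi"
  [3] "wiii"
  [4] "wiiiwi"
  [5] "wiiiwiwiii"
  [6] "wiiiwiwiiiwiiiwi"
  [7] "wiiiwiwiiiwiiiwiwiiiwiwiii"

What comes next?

From term 3 onward, concatenate the last term with the second-to-last: wi·ii = wiii, wiii·wi = wiiiwi, …
So term 8 is wiiiwiwiiiwiiiwiwiiiwiwiii·wiiiwiwiiiwiiiwi.

wiiiwiwiiiwiiiwiwiiiwiwiiiwiiiwiwiiiwiiiwi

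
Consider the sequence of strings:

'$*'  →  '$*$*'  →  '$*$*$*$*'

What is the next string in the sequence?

s(k+1) = s(k)·s(k) — each term doubles the last.
So the next term is two copies of $*$*$*$*.

$*$*$*$*$*$*$*$*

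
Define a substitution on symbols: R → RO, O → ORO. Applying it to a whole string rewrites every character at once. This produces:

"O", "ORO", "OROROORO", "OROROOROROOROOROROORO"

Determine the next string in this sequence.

Rewriting the 21 symbols of OROROOROROOROOROROORO one by one yields ORO RO ORO RO ORO ORO RO ORO RO ORO ORO RO ORO ORO RO ORO RO ORO ORO RO ORO; concatenated:

OROROOROROOROOROROOROROOROOROROOROOROROOROROOROOROROORO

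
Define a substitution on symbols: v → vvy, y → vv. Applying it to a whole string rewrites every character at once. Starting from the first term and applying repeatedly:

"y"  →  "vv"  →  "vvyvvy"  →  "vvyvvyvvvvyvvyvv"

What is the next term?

Replace each of the 16 characters of vvyvvyvvvvyvvyvv in place — vvy vvy vv vvy vvy vv vvy vvy vvy vvy vv vvy vvy vv vvy vvy — and concatenate.

vvyvvyvvvvyvvyvvvvyvvyvvyvvyvvvvyvvyvvvvyvvy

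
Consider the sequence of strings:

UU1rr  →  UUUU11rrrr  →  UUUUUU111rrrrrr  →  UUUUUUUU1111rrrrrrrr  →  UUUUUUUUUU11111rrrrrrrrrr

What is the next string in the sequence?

The n-th term is 2n U's then n 1's then 2n r's (n = 1, 2, …).
At n = 6 the blocks have lengths 12, 6, 12.

UUUUUUUUUUUU111111rrrrrrrrrrrr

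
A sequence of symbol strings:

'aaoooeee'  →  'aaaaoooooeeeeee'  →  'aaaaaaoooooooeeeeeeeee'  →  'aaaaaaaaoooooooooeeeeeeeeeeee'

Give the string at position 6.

aaaaaaaaaaaaoooooooooooooeeeeeeeeeeeeeeeeee

Each string has the form a^{2n} o^{2n+1} e^{3n} (n = 1, 2, …).
At n = 6 the blocks have lengths 12, 13, 18.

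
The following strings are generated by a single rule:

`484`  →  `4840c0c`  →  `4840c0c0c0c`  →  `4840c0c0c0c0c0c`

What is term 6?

The strings grow by a fixed suffix 0c0c each time.
From 4840c0c0c0c0c0c, 2 further steps: 4840c0c0c0c0c0c → 4840c0c0c0c0c0c0c0c → (answer).

4840c0c0c0c0c0c0c0c0c0c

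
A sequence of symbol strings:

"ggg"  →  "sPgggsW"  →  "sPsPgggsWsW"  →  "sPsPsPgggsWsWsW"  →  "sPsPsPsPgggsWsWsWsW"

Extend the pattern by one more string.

sPsPsPsPsPgggsWsWsWsWsW

Every step adds sP to the front and sW to the end of the previous string.
One more step from sPsPsPsPgggsWsWsWsW gives the answer.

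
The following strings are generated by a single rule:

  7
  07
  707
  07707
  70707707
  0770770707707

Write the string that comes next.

707077070770770707707

From term 3 onward, concatenate the second-to-last term with the last: 7·07 = 707, 07·707 = 07707, …
The next term joins 70707707 and 0770770707707.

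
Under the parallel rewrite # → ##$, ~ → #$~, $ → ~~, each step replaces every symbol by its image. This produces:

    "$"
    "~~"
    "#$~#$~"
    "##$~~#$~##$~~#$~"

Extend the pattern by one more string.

##$##$~~#$~#$~##$~~#$~##$##$~~#$~#$~##$~~#$~

φ(##$~~#$~##$~~#$~) expands symbol-by-symbol to ##$ ##$ ~~ #$~ #$~ ##$ ~~ #$~ ##$ ##$ ~~ #$~ #$~ ##$ ~~ #$~; joining the 16 pieces gives the next term.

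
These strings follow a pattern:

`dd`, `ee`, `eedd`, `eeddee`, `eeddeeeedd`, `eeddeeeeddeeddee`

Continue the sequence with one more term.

This is a Fibonacci-style word recurrence s(k) = s(k−1)·s(k−2): e.g. ee·dd = eedd.
The next term joins eeddeeeeddeeddee and eeddeeeedd.

eeddeeeeddeeddeeeeddeeeedd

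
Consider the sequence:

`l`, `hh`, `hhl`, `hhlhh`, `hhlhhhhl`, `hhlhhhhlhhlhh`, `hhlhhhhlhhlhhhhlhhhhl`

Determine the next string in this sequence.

hhlhhhhlhhlhhhhlhhhhlhhlhhhhlhhlhh

Each term (from the third on) is the previous term followed by the one before it: term 3 = hh·l = hhl.
Continuing: hhlhhhhlhhlhhhhlhhhhl · hhlhhhhlhhlhh gives term 8.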